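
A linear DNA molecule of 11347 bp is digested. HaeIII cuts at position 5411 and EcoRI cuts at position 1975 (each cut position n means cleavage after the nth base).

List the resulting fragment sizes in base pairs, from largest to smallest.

Combined cut positions (sorted): 1975, 5411.
Linear molecule, 2 cuts → 3 fragments:
  1975 − 0 = 1975 bp
  5411 − 1975 = 3436 bp
  11347 − 5411 = 5936 bp
Sorted largest to smallest: 5936, 3436, 1975 bp.

5936, 3436, 1975 bp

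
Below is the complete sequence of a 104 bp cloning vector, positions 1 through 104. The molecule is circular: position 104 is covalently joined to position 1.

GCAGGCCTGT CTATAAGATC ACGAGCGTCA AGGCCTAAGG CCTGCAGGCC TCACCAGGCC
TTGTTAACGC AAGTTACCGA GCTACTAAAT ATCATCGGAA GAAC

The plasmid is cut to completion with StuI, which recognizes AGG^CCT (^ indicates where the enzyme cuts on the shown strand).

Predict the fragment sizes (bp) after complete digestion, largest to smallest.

StuI sites (AGGCCT) start at positions 3, 31, 38, 46, 56.
StuI cuts after base 3 of each site, so after positions 5, 33, 40, 48, 58.
Circular molecule, 5 cuts → 5 fragments:
  6–33 → 28 bp
  34–40 → 7 bp
  41–48 → 8 bp
  49–58 → 10 bp
  59–104 then 1–5 → 46 + 5 = 51 bp
Sorted largest to smallest: 51, 28, 10, 8, 7 bp.

51, 28, 10, 8, 7 bp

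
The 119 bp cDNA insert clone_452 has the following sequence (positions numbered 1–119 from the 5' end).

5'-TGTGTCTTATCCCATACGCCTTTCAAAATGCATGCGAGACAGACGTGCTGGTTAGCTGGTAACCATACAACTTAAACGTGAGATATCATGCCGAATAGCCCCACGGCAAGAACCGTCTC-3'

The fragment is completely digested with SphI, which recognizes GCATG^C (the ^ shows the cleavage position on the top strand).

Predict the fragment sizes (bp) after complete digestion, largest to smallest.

The SphI site (GCATGC) starts at position 30.
SphI cuts after base 5 of each site (before the last base), so after position 34.
Linear molecule, 1 cut → 2 fragments:
  1–34 → 34 bp
  35–119 → 85 bp
Sorted largest to smallest: 85, 34 bp.

85, 34 bp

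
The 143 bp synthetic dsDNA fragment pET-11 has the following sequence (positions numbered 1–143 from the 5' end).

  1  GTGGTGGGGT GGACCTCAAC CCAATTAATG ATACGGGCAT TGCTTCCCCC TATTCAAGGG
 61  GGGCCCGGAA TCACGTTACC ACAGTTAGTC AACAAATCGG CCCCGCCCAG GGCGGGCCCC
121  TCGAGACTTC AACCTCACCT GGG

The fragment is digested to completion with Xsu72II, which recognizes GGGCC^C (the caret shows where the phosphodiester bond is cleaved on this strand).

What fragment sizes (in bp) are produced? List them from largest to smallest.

Xsu72II sites (GGGCCC) start at positions 61, 114.
Xsu72II cuts after base 5 of each site (before the last base), so after positions 65, 118.
Linear molecule, 2 cuts → 3 fragments:
  1–65 → 65 bp
  66–118 → 53 bp
  119–143 → 25 bp
Sorted largest to smallest: 65, 53, 25 bp.

65, 53, 25 bp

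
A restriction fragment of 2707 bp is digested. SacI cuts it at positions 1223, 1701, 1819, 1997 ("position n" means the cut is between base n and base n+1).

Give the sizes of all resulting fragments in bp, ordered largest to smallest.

1223, 710, 478, 178, 118 bp

Linear molecule, 4 cuts → 5 fragments:
  1223 − 0 = 1223 bp
  1701 − 1223 = 478 bp
  1819 − 1701 = 118 bp
  1997 − 1819 = 178 bp
  2707 − 1997 = 710 bp
Sorted largest to smallest: 1223, 710, 478, 178, 118 bp.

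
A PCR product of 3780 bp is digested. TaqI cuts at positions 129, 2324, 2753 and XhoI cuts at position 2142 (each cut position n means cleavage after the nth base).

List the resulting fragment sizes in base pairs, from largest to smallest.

Combined cut positions (sorted): 129, 2142, 2324, 2753.
Linear molecule, 4 cuts → 5 fragments:
  129 − 0 = 129 bp
  2142 − 129 = 2013 bp
  2324 − 2142 = 182 bp
  2753 − 2324 = 429 bp
  3780 − 2753 = 1027 bp
Sorted largest to smallest: 2013, 1027, 429, 182, 129 bp.

2013, 1027, 429, 182, 129 bp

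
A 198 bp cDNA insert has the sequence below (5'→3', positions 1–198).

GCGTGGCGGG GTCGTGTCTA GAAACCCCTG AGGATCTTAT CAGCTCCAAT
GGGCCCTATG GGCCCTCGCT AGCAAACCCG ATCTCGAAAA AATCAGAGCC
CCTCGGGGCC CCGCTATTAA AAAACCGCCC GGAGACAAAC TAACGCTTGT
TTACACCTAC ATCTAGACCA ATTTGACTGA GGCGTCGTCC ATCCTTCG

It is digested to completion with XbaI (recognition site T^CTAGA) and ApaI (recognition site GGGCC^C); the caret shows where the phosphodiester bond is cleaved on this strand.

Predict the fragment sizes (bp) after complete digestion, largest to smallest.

XbaI sites (TCTAGA) start at positions 17, 162.
XbaI cuts after the first base of each site, so after positions 17, 162.
ApaI sites (GGGCCC) start at positions 51, 60, 106.
ApaI cuts after base 5 of each site (before the last base), so after positions 55, 64, 110.
Combined cut positions: 17, 55, 64, 110, 162.
Linear molecule, 5 cuts → 6 fragments:
  1–17 → 17 bp
  18–55 → 38 bp
  56–64 → 9 bp
  65–110 → 46 bp
  111–162 → 52 bp
  163–198 → 36 bp
Sorted largest to smallest: 52, 46, 38, 36, 17, 9 bp.

52, 46, 38, 36, 17, 9 bp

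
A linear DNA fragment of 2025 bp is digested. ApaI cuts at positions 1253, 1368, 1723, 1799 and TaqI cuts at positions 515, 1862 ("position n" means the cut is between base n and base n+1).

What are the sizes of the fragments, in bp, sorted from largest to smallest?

738, 515, 355, 163, 115, 76, 63 bp

Combined cut positions (sorted): 515, 1253, 1368, 1723, 1799, 1862.
Linear molecule, 6 cuts → 7 fragments:
  515 − 0 = 515 bp
  1253 − 515 = 738 bp
  1368 − 1253 = 115 bp
  1723 − 1368 = 355 bp
  1799 − 1723 = 76 bp
  1862 − 1799 = 63 bp
  2025 − 1862 = 163 bp
Sorted largest to smallest: 738, 515, 355, 163, 115, 76, 63 bp.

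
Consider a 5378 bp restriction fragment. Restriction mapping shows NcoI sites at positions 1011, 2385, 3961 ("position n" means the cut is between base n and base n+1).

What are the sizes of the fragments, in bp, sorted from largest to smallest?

1576, 1417, 1374, 1011 bp

Linear molecule, 3 cuts → 4 fragments:
  1011 − 0 = 1011 bp
  2385 − 1011 = 1374 bp
  3961 − 2385 = 1576 bp
  5378 − 3961 = 1417 bp
Sorted largest to smallest: 1576, 1417, 1374, 1011 bp.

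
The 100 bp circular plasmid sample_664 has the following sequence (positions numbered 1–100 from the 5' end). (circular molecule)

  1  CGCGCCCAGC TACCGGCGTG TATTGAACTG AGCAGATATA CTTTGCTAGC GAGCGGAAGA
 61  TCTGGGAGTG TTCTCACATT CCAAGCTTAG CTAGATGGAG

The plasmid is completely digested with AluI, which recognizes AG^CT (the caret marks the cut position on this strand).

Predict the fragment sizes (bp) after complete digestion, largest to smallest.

76, 19, 5 bp

AluI sites (AGCT) start at positions 8, 84, 89.
AluI cuts after base 2 of each site, so after positions 9, 85, 90.
Circular molecule, 3 cuts → 3 fragments:
  10–85 → 76 bp
  86–90 → 5 bp
  91–100 then 1–9 → 10 + 9 = 19 bp
Sorted largest to smallest: 76, 19, 5 bp.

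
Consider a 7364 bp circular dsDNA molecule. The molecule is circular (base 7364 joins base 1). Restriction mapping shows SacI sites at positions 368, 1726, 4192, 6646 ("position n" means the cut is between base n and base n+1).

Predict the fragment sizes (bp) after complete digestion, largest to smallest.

Circular molecule, 4 cuts → 4 fragments:
  1726 − 368 = 1358 bp
  4192 − 1726 = 2466 bp
  6646 − 4192 = 2454 bp
  wrap: 7364 − 6646 + 368 = 1086 bp
Sorted largest to smallest: 2466, 2454, 1358, 1086 bp.

2466, 2454, 1358, 1086 bp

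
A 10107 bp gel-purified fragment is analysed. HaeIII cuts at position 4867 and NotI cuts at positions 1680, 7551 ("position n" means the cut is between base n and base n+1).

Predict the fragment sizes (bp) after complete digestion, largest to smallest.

Combined cut positions (sorted): 1680, 4867, 7551.
Linear molecule, 3 cuts → 4 fragments:
  1680 − 0 = 1680 bp
  4867 − 1680 = 3187 bp
  7551 − 4867 = 2684 bp
  10107 − 7551 = 2556 bp
Sorted largest to smallest: 3187, 2684, 2556, 1680 bp.

3187, 2684, 2556, 1680 bp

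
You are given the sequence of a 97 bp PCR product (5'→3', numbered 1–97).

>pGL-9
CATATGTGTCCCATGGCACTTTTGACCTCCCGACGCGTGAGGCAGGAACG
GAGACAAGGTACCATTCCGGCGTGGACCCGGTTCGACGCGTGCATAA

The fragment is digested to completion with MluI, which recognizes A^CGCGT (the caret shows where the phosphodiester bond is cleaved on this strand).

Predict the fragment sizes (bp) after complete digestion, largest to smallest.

53, 33, 11 bp

MluI sites (ACGCGT) start at positions 33, 86.
MluI cuts after the first base of each site, so after positions 33, 86.
Linear molecule, 2 cuts → 3 fragments:
  1–33 → 33 bp
  34–86 → 53 bp
  87–97 → 11 bp
Sorted largest to smallest: 53, 33, 11 bp.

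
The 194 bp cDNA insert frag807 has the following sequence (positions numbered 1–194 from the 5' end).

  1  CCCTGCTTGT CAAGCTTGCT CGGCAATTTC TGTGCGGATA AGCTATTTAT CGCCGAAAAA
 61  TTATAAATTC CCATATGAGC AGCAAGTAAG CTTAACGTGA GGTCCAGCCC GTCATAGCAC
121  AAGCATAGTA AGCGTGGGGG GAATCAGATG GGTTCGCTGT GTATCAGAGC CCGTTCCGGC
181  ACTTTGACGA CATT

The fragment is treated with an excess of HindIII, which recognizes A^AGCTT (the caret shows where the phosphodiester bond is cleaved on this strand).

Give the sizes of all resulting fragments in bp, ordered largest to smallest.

106, 76, 12 bp

HindIII sites (AAGCTT) start at positions 12, 88.
HindIII cuts after the first base of each site, so after positions 12, 88.
Linear molecule, 2 cuts → 3 fragments:
  1–12 → 12 bp
  13–88 → 76 bp
  89–194 → 106 bp
Sorted largest to smallest: 106, 76, 12 bp.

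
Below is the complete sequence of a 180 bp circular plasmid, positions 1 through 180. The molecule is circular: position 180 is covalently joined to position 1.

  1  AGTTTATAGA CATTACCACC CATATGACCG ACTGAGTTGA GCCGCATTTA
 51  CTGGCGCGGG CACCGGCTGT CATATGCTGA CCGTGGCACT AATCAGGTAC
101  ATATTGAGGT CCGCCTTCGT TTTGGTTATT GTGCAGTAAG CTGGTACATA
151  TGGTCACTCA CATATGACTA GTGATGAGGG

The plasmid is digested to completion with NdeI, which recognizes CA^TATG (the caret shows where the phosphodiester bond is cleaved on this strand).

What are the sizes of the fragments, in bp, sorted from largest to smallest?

76, 50, 40, 14 bp

NdeI sites (CATATG) start at positions 21, 71, 147, 161.
NdeI cuts after base 2 of each site, so after positions 22, 72, 148, 162.
Circular molecule, 4 cuts → 4 fragments:
  23–72 → 50 bp
  73–148 → 76 bp
  149–162 → 14 bp
  163–180 then 1–22 → 18 + 22 = 40 bp
Sorted largest to smallest: 76, 50, 40, 14 bp.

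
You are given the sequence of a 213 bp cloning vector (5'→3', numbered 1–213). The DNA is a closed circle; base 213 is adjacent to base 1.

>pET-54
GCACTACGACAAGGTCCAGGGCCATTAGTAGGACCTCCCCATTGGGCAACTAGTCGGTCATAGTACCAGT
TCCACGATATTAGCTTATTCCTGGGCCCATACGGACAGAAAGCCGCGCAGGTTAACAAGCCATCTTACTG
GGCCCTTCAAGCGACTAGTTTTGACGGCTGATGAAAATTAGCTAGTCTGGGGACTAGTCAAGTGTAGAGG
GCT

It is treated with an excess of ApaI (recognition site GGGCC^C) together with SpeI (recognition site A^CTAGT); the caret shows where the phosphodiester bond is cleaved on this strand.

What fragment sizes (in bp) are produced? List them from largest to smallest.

ApaI sites (GGGCCC) start at positions 93, 140.
ApaI cuts after base 5 of each site (before the last base), so after positions 97, 144.
SpeI sites (ACTAGT) start at positions 49, 154, 193.
SpeI cuts after the first base of each site, so after positions 49, 154, 193.
Combined cut positions: 49, 97, 144, 154, 193.
Circular molecule, 5 cuts → 5 fragments:
  50–97 → 48 bp
  98–144 → 47 bp
  145–154 → 10 bp
  155–193 → 39 bp
  194–213 then 1–49 → 20 + 49 = 69 bp
Sorted largest to smallest: 69, 48, 47, 39, 10 bp.

69, 48, 47, 39, 10 bp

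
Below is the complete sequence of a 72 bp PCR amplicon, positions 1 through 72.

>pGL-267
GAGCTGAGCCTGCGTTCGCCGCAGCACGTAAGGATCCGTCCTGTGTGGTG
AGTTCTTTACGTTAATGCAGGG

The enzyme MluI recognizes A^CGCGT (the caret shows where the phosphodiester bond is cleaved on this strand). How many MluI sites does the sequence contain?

0

No occurrence of ACGCGT is present in the sequence.
MluI does not cut: 0 sites.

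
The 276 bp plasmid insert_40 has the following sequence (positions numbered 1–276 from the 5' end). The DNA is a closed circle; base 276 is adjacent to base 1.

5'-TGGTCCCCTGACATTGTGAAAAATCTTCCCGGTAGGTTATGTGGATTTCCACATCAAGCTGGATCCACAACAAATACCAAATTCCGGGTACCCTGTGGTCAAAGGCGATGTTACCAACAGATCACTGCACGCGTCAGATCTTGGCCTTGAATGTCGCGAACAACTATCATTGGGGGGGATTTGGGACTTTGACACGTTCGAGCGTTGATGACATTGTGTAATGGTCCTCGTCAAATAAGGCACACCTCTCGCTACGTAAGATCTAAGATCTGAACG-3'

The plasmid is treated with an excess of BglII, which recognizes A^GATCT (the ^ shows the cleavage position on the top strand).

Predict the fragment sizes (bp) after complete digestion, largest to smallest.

146, 123, 7 bp

BglII sites (AGATCT) start at positions 136, 259, 266.
BglII cuts after the first base of each site, so after positions 136, 259, 266.
Circular molecule, 3 cuts → 3 fragments:
  137–259 → 123 bp
  260–266 → 7 bp
  267–276 then 1–136 → 10 + 136 = 146 bp
Sorted largest to smallest: 146, 123, 7 bp.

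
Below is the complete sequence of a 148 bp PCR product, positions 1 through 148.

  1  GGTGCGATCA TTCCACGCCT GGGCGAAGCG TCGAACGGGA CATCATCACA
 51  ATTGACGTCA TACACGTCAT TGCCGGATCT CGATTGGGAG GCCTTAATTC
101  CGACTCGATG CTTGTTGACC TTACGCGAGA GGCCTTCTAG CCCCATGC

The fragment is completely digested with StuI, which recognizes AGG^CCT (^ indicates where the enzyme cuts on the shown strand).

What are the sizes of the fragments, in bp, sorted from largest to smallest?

91, 41, 16 bp

StuI sites (AGGCCT) start at positions 89, 130.
StuI cuts after base 3 of each site, so after positions 91, 132.
Linear molecule, 2 cuts → 3 fragments:
  1–91 → 91 bp
  92–132 → 41 bp
  133–148 → 16 bp
Sorted largest to smallest: 91, 41, 16 bp.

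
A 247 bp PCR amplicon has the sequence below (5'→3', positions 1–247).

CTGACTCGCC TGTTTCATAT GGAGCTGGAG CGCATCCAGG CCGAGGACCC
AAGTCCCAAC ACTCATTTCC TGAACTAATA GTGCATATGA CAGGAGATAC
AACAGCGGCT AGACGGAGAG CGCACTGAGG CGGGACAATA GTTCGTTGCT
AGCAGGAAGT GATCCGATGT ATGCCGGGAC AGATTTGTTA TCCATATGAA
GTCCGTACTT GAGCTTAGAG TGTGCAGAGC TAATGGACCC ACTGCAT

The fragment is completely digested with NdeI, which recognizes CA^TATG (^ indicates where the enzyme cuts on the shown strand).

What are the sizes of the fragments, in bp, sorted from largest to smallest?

NdeI sites (CATATG) start at positions 16, 84, 193.
NdeI cuts after base 2 of each site, so after positions 17, 85, 194.
Linear molecule, 3 cuts → 4 fragments:
  1–17 → 17 bp
  18–85 → 68 bp
  86–194 → 109 bp
  195–247 → 53 bp
Sorted largest to smallest: 109, 68, 53, 17 bp.

109, 68, 53, 17 bp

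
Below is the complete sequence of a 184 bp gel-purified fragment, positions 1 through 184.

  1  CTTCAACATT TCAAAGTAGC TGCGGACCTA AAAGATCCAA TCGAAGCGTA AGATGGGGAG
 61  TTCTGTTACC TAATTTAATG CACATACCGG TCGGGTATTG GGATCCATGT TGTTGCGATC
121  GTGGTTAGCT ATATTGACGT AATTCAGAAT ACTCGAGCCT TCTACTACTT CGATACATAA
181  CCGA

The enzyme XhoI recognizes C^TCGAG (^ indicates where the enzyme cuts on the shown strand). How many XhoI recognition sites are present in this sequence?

CTCGAG occurs starting at position 152.
XhoI cuts at 1 site.

1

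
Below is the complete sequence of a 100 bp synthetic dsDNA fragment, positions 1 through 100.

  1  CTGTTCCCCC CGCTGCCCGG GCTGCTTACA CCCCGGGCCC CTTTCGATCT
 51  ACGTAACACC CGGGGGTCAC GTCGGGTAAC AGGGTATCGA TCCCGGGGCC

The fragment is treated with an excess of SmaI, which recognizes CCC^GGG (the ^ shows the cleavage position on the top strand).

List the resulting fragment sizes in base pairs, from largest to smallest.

SmaI sites (CCCGGG) start at positions 16, 32, 59, 92.
SmaI cuts after base 3 of each site, so after positions 18, 34, 61, 94.
Linear molecule, 4 cuts → 5 fragments:
  1–18 → 18 bp
  19–34 → 16 bp
  35–61 → 27 bp
  62–94 → 33 bp
  95–100 → 6 bp
Sorted largest to smallest: 33, 27, 18, 16, 6 bp.

33, 27, 18, 16, 6 bp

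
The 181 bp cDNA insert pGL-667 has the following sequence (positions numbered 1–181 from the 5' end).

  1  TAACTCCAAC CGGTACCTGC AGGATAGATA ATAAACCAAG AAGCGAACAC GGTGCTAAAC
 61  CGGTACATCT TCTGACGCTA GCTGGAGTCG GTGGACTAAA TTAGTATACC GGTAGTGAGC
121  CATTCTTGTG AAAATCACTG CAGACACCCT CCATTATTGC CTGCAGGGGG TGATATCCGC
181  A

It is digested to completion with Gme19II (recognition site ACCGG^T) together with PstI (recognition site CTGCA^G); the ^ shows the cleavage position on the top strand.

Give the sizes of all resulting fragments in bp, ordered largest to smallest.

Gme19II sites (ACCGGT) start at positions 9, 59, 108.
Gme19II cuts after base 5 of each site (before the last base), so after positions 13, 63, 112.
PstI sites (CTGCAG) start at positions 17, 138, 161.
PstI cuts after base 5 of each site (before the last base), so after positions 21, 142, 165.
Combined cut positions: 13, 21, 63, 112, 142, 165.
Linear molecule, 6 cuts → 7 fragments:
  1–13 → 13 bp
  14–21 → 8 bp
  22–63 → 42 bp
  64–112 → 49 bp
  113–142 → 30 bp
  143–165 → 23 bp
  166–181 → 16 bp
Sorted largest to smallest: 49, 42, 30, 23, 16, 13, 8 bp.

49, 42, 30, 23, 16, 13, 8 bp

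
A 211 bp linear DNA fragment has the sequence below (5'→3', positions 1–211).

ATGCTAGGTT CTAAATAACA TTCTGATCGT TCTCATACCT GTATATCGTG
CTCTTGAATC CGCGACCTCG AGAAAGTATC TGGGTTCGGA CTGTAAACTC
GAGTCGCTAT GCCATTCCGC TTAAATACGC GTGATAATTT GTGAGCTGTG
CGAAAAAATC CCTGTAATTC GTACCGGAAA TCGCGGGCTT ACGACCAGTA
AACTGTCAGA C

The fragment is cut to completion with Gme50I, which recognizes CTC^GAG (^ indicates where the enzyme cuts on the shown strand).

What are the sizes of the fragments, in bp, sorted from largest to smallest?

111, 69, 31 bp

Gme50I sites (CTCGAG) start at positions 67, 98.
Gme50I cuts after base 3 of each site, so after positions 69, 100.
Linear molecule, 2 cuts → 3 fragments:
  1–69 → 69 bp
  70–100 → 31 bp
  101–211 → 111 bp
Sorted largest to smallest: 111, 69, 31 bp.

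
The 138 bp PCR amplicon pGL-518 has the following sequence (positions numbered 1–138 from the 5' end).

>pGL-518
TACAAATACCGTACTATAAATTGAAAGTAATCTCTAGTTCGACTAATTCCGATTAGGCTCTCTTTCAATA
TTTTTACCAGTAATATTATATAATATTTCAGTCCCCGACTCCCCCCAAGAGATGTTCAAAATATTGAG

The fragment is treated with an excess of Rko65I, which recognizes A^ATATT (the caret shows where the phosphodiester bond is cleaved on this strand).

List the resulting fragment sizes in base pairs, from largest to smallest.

67, 38, 15, 10, 8 bp

Rko65I sites (AATATT) start at positions 67, 82, 92, 130.
Rko65I cuts after the first base of each site, so after positions 67, 82, 92, 130.
Linear molecule, 4 cuts → 5 fragments:
  1–67 → 67 bp
  68–82 → 15 bp
  83–92 → 10 bp
  93–130 → 38 bp
  131–138 → 8 bp
Sorted largest to smallest: 67, 38, 15, 10, 8 bp.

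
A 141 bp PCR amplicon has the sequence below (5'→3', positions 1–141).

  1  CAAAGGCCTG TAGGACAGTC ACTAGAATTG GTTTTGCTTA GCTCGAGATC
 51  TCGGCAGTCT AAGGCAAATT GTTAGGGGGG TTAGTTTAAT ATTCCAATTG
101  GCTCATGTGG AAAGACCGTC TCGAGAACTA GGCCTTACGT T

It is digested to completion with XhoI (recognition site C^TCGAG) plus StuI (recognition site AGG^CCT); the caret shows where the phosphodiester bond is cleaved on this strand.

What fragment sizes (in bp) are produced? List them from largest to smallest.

78, 36, 12, 9, 6 bp

XhoI sites (CTCGAG) start at positions 42, 120.
XhoI cuts after the first base of each site, so after positions 42, 120.
StuI sites (AGGCCT) start at positions 4, 130.
StuI cuts after base 3 of each site, so after positions 6, 132.
Combined cut positions: 6, 42, 120, 132.
Linear molecule, 4 cuts → 5 fragments:
  1–6 → 6 bp
  7–42 → 36 bp
  43–120 → 78 bp
  121–132 → 12 bp
  133–141 → 9 bp
Sorted largest to smallest: 78, 36, 12, 9, 6 bp.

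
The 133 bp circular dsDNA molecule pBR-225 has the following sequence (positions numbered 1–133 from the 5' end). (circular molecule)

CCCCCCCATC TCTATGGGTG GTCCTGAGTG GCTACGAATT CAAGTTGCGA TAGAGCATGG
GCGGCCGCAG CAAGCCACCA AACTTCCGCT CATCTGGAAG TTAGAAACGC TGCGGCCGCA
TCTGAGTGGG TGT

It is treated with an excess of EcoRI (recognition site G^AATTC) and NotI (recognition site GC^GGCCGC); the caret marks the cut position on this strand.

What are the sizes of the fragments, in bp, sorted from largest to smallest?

The EcoRI site (GAATTC) starts at position 36.
EcoRI cuts after the first base of each site, so after position 36.
NotI sites (GCGGCCGC) start at positions 61, 112.
NotI cuts after base 2 of each site, so after positions 62, 113.
Combined cut positions: 36, 62, 113.
Circular molecule, 3 cuts → 3 fragments:
  37–62 → 26 bp
  63–113 → 51 bp
  114–133 then 1–36 → 20 + 36 = 56 bp
Sorted largest to smallest: 56, 51, 26 bp.

56, 51, 26 bp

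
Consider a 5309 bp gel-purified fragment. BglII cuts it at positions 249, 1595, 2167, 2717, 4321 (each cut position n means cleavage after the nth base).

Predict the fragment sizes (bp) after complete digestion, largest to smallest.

1604, 1346, 988, 572, 550, 249 bp

Linear molecule, 5 cuts → 6 fragments:
  249 − 0 = 249 bp
  1595 − 249 = 1346 bp
  2167 − 1595 = 572 bp
  2717 − 2167 = 550 bp
  4321 − 2717 = 1604 bp
  5309 − 4321 = 988 bp
Sorted largest to smallest: 1604, 1346, 988, 572, 550, 249 bp.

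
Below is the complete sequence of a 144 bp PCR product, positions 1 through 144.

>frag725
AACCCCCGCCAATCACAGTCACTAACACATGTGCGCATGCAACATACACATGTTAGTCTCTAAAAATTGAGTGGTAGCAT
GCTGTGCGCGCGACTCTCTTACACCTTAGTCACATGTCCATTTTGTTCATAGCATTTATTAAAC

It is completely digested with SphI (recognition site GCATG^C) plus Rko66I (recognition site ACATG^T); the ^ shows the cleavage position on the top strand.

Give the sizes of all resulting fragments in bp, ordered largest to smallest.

35, 31, 29, 28, 13, 8 bp

SphI sites (GCATGC) start at positions 35, 77.
SphI cuts after base 5 of each site (before the last base), so after positions 39, 81.
Rko66I sites (ACATGT) start at positions 27, 48, 112.
Rko66I cuts after base 5 of each site (before the last base), so after positions 31, 52, 116.
Combined cut positions: 31, 39, 52, 81, 116.
Linear molecule, 5 cuts → 6 fragments:
  1–31 → 31 bp
  32–39 → 8 bp
  40–52 → 13 bp
  53–81 → 29 bp
  82–116 → 35 bp
  117–144 → 28 bp
Sorted largest to smallest: 35, 31, 29, 28, 13, 8 bp.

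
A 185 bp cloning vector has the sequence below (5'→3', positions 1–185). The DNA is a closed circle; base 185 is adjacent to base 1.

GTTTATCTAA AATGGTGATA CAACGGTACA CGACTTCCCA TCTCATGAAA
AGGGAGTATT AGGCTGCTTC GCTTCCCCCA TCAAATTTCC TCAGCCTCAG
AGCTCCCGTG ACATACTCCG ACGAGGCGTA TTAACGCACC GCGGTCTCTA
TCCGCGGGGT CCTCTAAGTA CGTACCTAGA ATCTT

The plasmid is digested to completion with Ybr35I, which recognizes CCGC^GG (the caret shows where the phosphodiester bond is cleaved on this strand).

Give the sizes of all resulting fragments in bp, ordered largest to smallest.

172, 13 bp

Ybr35I sites (CCGCGG) start at positions 139, 152.
Ybr35I cuts after base 4 of each site, so after positions 142, 155.
Circular molecule, 2 cuts → 2 fragments:
  143–155 → 13 bp
  156–185 then 1–142 → 30 + 142 = 172 bp
Sorted largest to smallest: 172, 13 bp.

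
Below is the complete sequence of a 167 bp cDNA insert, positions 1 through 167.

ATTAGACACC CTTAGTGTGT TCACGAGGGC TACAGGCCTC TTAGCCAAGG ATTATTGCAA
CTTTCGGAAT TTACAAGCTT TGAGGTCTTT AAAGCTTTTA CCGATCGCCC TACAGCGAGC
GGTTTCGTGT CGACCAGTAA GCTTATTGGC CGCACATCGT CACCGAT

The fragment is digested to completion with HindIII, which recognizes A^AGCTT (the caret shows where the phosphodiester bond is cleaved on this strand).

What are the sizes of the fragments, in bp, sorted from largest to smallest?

HindIII sites (AAGCTT) start at positions 75, 92, 139.
HindIII cuts after the first base of each site, so after positions 75, 92, 139.
Linear molecule, 3 cuts → 4 fragments:
  1–75 → 75 bp
  76–92 → 17 bp
  93–139 → 47 bp
  140–167 → 28 bp
Sorted largest to smallest: 75, 47, 28, 17 bp.

75, 47, 28, 17 bp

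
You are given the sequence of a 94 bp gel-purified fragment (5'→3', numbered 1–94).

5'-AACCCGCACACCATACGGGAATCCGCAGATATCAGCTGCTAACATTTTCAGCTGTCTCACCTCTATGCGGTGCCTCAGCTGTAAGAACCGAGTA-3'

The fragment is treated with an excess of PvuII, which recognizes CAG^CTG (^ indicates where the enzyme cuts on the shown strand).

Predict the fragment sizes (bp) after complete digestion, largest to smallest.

35, 27, 16, 16 bp

PvuII sites (CAGCTG) start at positions 33, 49, 76.
PvuII cuts after base 3 of each site, so after positions 35, 51, 78.
Linear molecule, 3 cuts → 4 fragments:
  1–35 → 35 bp
  36–51 → 16 bp
  52–78 → 27 bp
  79–94 → 16 bp
Sorted largest to smallest: 35, 27, 16, 16 bp.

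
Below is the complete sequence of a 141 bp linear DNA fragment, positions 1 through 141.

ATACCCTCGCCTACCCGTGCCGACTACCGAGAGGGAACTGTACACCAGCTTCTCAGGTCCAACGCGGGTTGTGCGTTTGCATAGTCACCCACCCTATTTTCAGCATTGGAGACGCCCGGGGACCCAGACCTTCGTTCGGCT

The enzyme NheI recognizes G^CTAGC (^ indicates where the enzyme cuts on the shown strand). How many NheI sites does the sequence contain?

No occurrence of GCTAGC is present in the sequence.
NheI does not cut: 0 sites.

0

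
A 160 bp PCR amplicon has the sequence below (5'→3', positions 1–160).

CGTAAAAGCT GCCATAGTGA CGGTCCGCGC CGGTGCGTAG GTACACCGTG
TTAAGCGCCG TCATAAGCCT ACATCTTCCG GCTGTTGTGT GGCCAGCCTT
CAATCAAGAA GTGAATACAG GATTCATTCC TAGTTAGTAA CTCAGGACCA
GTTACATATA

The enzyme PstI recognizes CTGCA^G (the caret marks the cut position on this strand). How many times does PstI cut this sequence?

0

No occurrence of CTGCAG is present in the sequence.
PstI does not cut: 0 sites.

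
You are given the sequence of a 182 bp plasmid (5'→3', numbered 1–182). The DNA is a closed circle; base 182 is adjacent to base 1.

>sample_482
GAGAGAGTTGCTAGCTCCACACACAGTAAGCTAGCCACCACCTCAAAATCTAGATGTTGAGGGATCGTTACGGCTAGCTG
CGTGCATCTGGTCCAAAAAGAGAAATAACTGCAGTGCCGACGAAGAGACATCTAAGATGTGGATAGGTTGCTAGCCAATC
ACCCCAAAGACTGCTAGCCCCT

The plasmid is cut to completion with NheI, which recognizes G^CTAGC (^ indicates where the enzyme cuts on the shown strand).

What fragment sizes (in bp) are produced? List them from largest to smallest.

NheI sites (GCTAGC) start at positions 10, 30, 73, 150, 173.
NheI cuts after the first base of each site, so after positions 10, 30, 73, 150, 173.
Circular molecule, 5 cuts → 5 fragments:
  11–30 → 20 bp
  31–73 → 43 bp
  74–150 → 77 bp
  151–173 → 23 bp
  174–182 then 1–10 → 9 + 10 = 19 bp
Sorted largest to smallest: 77, 43, 23, 20, 19 bp.

77, 43, 23, 20, 19 bp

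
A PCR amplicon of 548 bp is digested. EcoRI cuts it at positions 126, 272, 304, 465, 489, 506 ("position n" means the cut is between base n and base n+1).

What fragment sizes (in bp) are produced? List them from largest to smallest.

161, 146, 126, 42, 32, 24, 17 bp

Linear molecule, 6 cuts → 7 fragments:
  126 − 0 = 126 bp
  272 − 126 = 146 bp
  304 − 272 = 32 bp
  465 − 304 = 161 bp
  489 − 465 = 24 bp
  506 − 489 = 17 bp
  548 − 506 = 42 bp
Sorted largest to smallest: 161, 146, 126, 42, 32, 24, 17 bp.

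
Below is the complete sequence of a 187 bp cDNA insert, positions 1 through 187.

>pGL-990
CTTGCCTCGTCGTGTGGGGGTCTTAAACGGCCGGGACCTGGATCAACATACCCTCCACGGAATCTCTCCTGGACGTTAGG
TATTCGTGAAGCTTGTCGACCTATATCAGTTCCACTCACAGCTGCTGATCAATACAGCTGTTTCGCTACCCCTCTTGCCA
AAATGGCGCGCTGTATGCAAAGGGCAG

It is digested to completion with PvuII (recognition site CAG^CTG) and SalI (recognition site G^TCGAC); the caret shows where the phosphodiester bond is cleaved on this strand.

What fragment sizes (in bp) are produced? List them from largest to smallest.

PvuII sites (CAGCTG) start at positions 119, 135.
PvuII cuts after base 3 of each site, so after positions 121, 137.
The SalI site (GTCGAC) starts at position 95.
SalI cuts after the first base of each site, so after position 95.
Combined cut positions: 95, 121, 137.
Linear molecule, 3 cuts → 4 fragments:
  1–95 → 95 bp
  96–121 → 26 bp
  122–137 → 16 bp
  138–187 → 50 bp
Sorted largest to smallest: 95, 50, 26, 16 bp.

95, 50, 26, 16 bp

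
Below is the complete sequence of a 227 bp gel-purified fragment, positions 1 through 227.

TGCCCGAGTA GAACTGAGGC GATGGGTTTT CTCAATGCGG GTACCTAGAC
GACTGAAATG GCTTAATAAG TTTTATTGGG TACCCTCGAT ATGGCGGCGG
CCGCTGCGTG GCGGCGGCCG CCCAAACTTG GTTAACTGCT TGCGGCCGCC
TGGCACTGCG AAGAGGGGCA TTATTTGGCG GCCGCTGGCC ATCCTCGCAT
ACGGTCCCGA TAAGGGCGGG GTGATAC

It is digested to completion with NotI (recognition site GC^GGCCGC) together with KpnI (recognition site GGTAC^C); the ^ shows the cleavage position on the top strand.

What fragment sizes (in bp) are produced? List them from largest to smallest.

NotI sites (GCGGCCGC) start at positions 97, 114, 142, 178.
NotI cuts after base 2 of each site, so after positions 98, 115, 143, 179.
KpnI sites (GGTACC) start at positions 40, 79.
KpnI cuts after base 5 of each site (before the last base), so after positions 44, 83.
Combined cut positions: 44, 83, 98, 115, 143, 179.
Linear molecule, 6 cuts → 7 fragments:
  1–44 → 44 bp
  45–83 → 39 bp
  84–98 → 15 bp
  99–115 → 17 bp
  116–143 → 28 bp
  144–179 → 36 bp
  180–227 → 48 bp
Sorted largest to smallest: 48, 44, 39, 36, 28, 17, 15 bp.

48, 44, 39, 36, 28, 17, 15 bp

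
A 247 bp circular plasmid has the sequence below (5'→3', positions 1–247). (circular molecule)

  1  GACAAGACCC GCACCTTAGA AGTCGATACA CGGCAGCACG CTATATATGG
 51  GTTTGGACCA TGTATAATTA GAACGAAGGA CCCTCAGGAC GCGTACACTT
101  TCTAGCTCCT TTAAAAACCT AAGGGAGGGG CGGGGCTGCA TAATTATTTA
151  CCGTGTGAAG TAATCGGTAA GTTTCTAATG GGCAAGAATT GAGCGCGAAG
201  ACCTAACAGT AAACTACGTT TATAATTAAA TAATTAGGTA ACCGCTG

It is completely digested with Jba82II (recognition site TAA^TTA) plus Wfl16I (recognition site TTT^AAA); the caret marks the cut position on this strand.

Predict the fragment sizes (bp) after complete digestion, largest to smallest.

Jba82II sites (TAATTA) start at positions 65, 141, 223, 231.
Jba82II cuts after base 3 of each site, so after positions 67, 143, 225, 233.
The Wfl16I site (TTTAAA) starts at position 110.
Wfl16I cuts after base 3 of each site, so after position 112.
Combined cut positions: 67, 112, 143, 225, 233.
Circular molecule, 5 cuts → 5 fragments:
  68–112 → 45 bp
  113–143 → 31 bp
  144–225 → 82 bp
  226–233 → 8 bp
  234–247 then 1–67 → 14 + 67 = 81 bp
Sorted largest to smallest: 82, 81, 45, 31, 8 bp.

82, 81, 45, 31, 8 bp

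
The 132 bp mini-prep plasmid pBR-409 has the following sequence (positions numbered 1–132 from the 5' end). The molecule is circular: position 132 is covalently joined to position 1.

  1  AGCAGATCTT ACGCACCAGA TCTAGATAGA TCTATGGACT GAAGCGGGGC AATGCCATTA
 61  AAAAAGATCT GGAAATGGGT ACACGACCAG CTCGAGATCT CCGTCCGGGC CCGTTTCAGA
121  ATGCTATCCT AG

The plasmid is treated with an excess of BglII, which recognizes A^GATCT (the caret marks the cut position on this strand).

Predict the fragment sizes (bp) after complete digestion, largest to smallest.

41, 37, 30, 14, 10 bp

BglII sites (AGATCT) start at positions 4, 18, 28, 65, 95.
BglII cuts after the first base of each site, so after positions 4, 18, 28, 65, 95.
Circular molecule, 5 cuts → 5 fragments:
  5–18 → 14 bp
  19–28 → 10 bp
  29–65 → 37 bp
  66–95 → 30 bp
  96–132 then 1–4 → 37 + 4 = 41 bp
Sorted largest to smallest: 41, 37, 30, 14, 10 bp.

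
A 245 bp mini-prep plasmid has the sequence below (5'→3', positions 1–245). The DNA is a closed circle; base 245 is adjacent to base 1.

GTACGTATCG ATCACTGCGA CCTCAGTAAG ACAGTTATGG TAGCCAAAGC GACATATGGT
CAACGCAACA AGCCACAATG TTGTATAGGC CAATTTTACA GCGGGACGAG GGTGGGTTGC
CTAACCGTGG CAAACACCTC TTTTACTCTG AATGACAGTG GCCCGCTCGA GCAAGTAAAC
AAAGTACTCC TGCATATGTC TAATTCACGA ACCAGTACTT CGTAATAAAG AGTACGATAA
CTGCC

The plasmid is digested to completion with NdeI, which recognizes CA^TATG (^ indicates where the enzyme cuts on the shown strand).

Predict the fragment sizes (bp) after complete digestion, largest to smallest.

NdeI sites (CATATG) start at positions 53, 193.
NdeI cuts after base 2 of each site, so after positions 54, 194.
Circular molecule, 2 cuts → 2 fragments:
  55–194 → 140 bp
  195–245 then 1–54 → 51 + 54 = 105 bp
Sorted largest to smallest: 140, 105 bp.

140, 105 bp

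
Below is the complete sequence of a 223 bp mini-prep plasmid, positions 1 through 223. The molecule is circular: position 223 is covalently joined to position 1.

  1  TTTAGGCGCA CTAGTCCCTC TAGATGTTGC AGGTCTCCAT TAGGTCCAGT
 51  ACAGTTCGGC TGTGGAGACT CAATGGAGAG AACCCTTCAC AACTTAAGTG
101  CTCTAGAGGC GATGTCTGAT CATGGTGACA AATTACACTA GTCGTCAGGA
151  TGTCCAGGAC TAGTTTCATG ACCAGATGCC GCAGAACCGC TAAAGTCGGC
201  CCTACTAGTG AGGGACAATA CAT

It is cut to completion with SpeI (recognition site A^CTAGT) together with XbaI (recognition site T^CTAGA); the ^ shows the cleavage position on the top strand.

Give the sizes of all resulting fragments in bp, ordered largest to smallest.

83, 45, 35, 29, 22, 9 bp

SpeI sites (ACTAGT) start at positions 10, 137, 159, 204.
SpeI cuts after the first base of each site, so after positions 10, 137, 159, 204.
XbaI sites (TCTAGA) start at positions 19, 102.
XbaI cuts after the first base of each site, so after positions 19, 102.
Combined cut positions: 10, 19, 102, 137, 159, 204.
Circular molecule, 6 cuts → 6 fragments:
  11–19 → 9 bp
  20–102 → 83 bp
  103–137 → 35 bp
  138–159 → 22 bp
  160–204 → 45 bp
  205–223 then 1–10 → 19 + 10 = 29 bp
Sorted largest to smallest: 83, 45, 35, 29, 22, 9 bp.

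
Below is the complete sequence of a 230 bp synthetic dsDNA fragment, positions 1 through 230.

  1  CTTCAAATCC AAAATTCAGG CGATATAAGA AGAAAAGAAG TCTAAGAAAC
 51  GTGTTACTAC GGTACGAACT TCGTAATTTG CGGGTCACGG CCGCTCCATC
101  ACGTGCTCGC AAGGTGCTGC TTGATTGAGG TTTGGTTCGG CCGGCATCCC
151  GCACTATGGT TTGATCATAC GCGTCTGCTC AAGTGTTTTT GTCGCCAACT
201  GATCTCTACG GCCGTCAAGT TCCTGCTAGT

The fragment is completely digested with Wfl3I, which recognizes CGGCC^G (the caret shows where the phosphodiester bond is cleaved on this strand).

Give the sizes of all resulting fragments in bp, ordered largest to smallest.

Wfl3I sites (CGGCCG) start at positions 88, 138, 209.
Wfl3I cuts after base 5 of each site (before the last base), so after positions 92, 142, 213.
Linear molecule, 3 cuts → 4 fragments:
  1–92 → 92 bp
  93–142 → 50 bp
  143–213 → 71 bp
  214–230 → 17 bp
Sorted largest to smallest: 92, 71, 50, 17 bp.

92, 71, 50, 17 bp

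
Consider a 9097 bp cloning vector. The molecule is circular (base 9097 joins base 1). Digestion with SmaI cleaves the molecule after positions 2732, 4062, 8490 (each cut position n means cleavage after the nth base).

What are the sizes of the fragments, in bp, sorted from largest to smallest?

4428, 3339, 1330 bp

Circular molecule, 3 cuts → 3 fragments:
  4062 − 2732 = 1330 bp
  8490 − 4062 = 4428 bp
  wrap: 9097 − 8490 + 2732 = 3339 bp
Sorted largest to smallest: 4428, 3339, 1330 bp.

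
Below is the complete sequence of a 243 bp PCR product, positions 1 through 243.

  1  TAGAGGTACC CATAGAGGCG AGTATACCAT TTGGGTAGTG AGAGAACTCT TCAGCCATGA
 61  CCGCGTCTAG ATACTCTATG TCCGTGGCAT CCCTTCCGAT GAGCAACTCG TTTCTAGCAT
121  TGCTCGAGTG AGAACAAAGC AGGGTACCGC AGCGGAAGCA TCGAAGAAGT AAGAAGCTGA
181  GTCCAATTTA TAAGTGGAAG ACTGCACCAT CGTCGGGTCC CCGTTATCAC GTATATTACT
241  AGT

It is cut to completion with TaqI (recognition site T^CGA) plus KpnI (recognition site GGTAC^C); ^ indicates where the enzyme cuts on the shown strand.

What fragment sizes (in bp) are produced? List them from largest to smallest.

TaqI sites (TCGA) start at positions 124, 161.
TaqI cuts after the first base of each site, so after positions 124, 161.
KpnI sites (GGTACC) start at positions 5, 143.
KpnI cuts after base 5 of each site (before the last base), so after positions 9, 147.
Combined cut positions: 9, 124, 147, 161.
Linear molecule, 4 cuts → 5 fragments:
  1–9 → 9 bp
  10–124 → 115 bp
  125–147 → 23 bp
  148–161 → 14 bp
  162–243 → 82 bp
Sorted largest to smallest: 115, 82, 23, 14, 9 bp.

115, 82, 23, 14, 9 bp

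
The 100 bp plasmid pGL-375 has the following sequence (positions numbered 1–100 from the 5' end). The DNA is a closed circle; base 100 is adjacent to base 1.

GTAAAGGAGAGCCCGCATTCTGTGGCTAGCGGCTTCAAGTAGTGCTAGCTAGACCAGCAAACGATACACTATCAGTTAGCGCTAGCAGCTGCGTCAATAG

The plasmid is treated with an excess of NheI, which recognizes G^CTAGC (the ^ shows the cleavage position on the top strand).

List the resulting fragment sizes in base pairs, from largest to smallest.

NheI sites (GCTAGC) start at positions 25, 44, 81.
NheI cuts after the first base of each site, so after positions 25, 44, 81.
Circular molecule, 3 cuts → 3 fragments:
  26–44 → 19 bp
  45–81 → 37 bp
  82–100 then 1–25 → 19 + 25 = 44 bp
Sorted largest to smallest: 44, 37, 19 bp.

44, 37, 19 bp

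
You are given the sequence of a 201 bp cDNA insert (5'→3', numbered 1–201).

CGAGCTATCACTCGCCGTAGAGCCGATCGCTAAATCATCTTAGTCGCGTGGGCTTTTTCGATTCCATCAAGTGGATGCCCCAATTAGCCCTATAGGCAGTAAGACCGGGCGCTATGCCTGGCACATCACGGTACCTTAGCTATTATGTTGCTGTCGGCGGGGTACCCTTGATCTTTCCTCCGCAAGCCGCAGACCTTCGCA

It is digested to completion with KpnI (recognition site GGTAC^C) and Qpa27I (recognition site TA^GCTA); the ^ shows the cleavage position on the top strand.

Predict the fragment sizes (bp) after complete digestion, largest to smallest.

KpnI sites (GGTACC) start at positions 130, 161.
KpnI cuts after base 5 of each site (before the last base), so after positions 134, 165.
The Qpa27I site (TAGCTA) starts at position 137.
Qpa27I cuts after base 2 of each site, so after position 138.
Combined cut positions: 134, 138, 165.
Linear molecule, 3 cuts → 4 fragments:
  1–134 → 134 bp
  135–138 → 4 bp
  139–165 → 27 bp
  166–201 → 36 bp
Sorted largest to smallest: 134, 36, 27, 4 bp.

134, 36, 27, 4 bp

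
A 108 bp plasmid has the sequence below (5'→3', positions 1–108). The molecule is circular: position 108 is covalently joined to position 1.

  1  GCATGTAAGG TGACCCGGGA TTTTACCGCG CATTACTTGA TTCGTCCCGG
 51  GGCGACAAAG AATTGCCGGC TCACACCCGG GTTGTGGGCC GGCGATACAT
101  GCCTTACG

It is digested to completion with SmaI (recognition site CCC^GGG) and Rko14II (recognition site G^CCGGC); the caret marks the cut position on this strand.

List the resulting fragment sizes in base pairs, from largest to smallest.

36, 32, 17, 13, 10 bp

SmaI sites (CCCGGG) start at positions 14, 46, 76.
SmaI cuts after base 3 of each site, so after positions 16, 48, 78.
Rko14II sites (GCCGGC) start at positions 65, 88.
Rko14II cuts after the first base of each site, so after positions 65, 88.
Combined cut positions: 16, 48, 65, 78, 88.
Circular molecule, 5 cuts → 5 fragments:
  17–48 → 32 bp
  49–65 → 17 bp
  66–78 → 13 bp
  79–88 → 10 bp
  89–108 then 1–16 → 20 + 16 = 36 bp
Sorted largest to smallest: 36, 32, 17, 13, 10 bp.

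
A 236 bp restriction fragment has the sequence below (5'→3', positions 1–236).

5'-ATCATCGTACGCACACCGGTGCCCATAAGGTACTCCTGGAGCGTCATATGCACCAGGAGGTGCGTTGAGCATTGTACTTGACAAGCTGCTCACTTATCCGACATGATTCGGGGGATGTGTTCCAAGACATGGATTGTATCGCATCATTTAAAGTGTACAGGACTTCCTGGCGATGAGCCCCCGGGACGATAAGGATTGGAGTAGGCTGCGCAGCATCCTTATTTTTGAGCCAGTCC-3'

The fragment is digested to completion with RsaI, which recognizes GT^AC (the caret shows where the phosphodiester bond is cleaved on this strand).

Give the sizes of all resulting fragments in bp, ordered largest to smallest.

RsaI sites (GTAC) start at positions 7, 30, 74, 155.
RsaI cuts after base 2 of each site, so after positions 8, 31, 75, 156.
Linear molecule, 4 cuts → 5 fragments:
  1–8 → 8 bp
  9–31 → 23 bp
  32–75 → 44 bp
  76–156 → 81 bp
  157–236 → 80 bp
Sorted largest to smallest: 81, 80, 44, 23, 8 bp.

81, 80, 44, 23, 8 bp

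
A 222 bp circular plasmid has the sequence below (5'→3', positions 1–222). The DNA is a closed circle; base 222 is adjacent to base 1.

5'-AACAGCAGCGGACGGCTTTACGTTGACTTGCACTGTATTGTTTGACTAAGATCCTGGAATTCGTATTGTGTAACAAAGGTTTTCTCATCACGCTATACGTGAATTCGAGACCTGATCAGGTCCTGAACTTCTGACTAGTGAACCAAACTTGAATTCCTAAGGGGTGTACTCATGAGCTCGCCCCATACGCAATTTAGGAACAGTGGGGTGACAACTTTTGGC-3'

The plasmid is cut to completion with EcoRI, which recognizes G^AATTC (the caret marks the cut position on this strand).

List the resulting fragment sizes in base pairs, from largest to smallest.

128, 50, 44 bp

EcoRI sites (GAATTC) start at positions 57, 101, 151.
EcoRI cuts after the first base of each site, so after positions 57, 101, 151.
Circular molecule, 3 cuts → 3 fragments:
  58–101 → 44 bp
  102–151 → 50 bp
  152–222 then 1–57 → 71 + 57 = 128 bp
Sorted largest to smallest: 128, 50, 44 bp.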